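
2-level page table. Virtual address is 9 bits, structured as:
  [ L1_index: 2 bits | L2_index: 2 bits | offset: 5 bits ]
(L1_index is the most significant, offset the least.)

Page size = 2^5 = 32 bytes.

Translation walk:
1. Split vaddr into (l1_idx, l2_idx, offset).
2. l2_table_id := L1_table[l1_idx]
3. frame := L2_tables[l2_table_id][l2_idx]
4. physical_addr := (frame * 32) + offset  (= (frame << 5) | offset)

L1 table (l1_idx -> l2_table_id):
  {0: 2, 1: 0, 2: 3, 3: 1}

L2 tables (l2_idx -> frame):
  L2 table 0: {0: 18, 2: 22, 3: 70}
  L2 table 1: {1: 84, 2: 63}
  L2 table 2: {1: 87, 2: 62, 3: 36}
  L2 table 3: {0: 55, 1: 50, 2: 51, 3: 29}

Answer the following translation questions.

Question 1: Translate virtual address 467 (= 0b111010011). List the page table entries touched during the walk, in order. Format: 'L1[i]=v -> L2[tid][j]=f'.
vaddr = 467 = 0b111010011
Split: l1_idx=3, l2_idx=2, offset=19

Answer: L1[3]=1 -> L2[1][2]=63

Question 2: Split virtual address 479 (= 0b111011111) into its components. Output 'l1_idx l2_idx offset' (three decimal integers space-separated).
Answer: 3 2 31

Derivation:
vaddr = 479 = 0b111011111
  top 2 bits -> l1_idx = 3
  next 2 bits -> l2_idx = 2
  bottom 5 bits -> offset = 31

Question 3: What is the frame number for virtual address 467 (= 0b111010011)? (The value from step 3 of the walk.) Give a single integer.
vaddr = 467: l1_idx=3, l2_idx=2
L1[3] = 1; L2[1][2] = 63

Answer: 63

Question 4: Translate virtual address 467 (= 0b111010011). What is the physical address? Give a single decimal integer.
Answer: 2035

Derivation:
vaddr = 467 = 0b111010011
Split: l1_idx=3, l2_idx=2, offset=19
L1[3] = 1
L2[1][2] = 63
paddr = 63 * 32 + 19 = 2035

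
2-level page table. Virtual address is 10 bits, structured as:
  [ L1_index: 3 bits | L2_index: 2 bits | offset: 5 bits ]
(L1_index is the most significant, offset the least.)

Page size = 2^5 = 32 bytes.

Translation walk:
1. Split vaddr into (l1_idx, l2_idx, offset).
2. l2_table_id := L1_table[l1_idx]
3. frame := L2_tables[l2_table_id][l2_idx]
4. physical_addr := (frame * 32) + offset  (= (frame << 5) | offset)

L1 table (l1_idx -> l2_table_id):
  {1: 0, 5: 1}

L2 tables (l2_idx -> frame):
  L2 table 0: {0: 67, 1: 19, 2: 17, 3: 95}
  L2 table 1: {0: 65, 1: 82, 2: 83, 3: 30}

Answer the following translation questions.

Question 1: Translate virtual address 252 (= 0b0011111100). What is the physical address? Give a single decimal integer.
Answer: 3068

Derivation:
vaddr = 252 = 0b0011111100
Split: l1_idx=1, l2_idx=3, offset=28
L1[1] = 0
L2[0][3] = 95
paddr = 95 * 32 + 28 = 3068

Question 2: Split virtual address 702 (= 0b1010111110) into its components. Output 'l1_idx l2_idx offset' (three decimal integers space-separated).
vaddr = 702 = 0b1010111110
  top 3 bits -> l1_idx = 5
  next 2 bits -> l2_idx = 1
  bottom 5 bits -> offset = 30

Answer: 5 1 30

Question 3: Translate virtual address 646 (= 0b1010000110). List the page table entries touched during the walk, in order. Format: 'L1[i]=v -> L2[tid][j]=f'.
Answer: L1[5]=1 -> L2[1][0]=65

Derivation:
vaddr = 646 = 0b1010000110
Split: l1_idx=5, l2_idx=0, offset=6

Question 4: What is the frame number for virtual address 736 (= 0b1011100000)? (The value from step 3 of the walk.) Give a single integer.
Answer: 30

Derivation:
vaddr = 736: l1_idx=5, l2_idx=3
L1[5] = 1; L2[1][3] = 30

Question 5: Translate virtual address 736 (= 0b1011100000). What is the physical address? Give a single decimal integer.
Answer: 960

Derivation:
vaddr = 736 = 0b1011100000
Split: l1_idx=5, l2_idx=3, offset=0
L1[5] = 1
L2[1][3] = 30
paddr = 30 * 32 + 0 = 960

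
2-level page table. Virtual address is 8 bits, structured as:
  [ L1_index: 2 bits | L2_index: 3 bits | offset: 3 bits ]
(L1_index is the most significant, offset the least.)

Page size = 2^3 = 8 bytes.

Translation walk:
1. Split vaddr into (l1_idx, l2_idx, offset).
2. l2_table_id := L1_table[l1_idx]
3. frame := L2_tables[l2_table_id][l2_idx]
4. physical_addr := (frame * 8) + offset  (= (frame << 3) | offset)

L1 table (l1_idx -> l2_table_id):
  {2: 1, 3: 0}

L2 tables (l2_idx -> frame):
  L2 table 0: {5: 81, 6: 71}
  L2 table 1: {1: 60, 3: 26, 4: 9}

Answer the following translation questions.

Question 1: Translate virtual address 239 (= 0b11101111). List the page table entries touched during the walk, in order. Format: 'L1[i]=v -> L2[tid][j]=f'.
Answer: L1[3]=0 -> L2[0][5]=81

Derivation:
vaddr = 239 = 0b11101111
Split: l1_idx=3, l2_idx=5, offset=7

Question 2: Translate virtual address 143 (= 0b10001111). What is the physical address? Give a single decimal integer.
Answer: 487

Derivation:
vaddr = 143 = 0b10001111
Split: l1_idx=2, l2_idx=1, offset=7
L1[2] = 1
L2[1][1] = 60
paddr = 60 * 8 + 7 = 487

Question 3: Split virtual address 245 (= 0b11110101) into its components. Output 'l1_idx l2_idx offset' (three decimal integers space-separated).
Answer: 3 6 5

Derivation:
vaddr = 245 = 0b11110101
  top 2 bits -> l1_idx = 3
  next 3 bits -> l2_idx = 6
  bottom 3 bits -> offset = 5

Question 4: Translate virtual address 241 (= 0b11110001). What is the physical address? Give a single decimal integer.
vaddr = 241 = 0b11110001
Split: l1_idx=3, l2_idx=6, offset=1
L1[3] = 0
L2[0][6] = 71
paddr = 71 * 8 + 1 = 569

Answer: 569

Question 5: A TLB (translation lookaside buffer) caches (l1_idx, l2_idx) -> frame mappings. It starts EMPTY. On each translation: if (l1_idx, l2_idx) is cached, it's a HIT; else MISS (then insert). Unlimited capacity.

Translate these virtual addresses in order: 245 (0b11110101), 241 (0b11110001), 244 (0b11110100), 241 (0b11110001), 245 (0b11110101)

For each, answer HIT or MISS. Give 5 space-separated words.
Answer: MISS HIT HIT HIT HIT

Derivation:
vaddr=245: (3,6) not in TLB -> MISS, insert
vaddr=241: (3,6) in TLB -> HIT
vaddr=244: (3,6) in TLB -> HIT
vaddr=241: (3,6) in TLB -> HIT
vaddr=245: (3,6) in TLB -> HIT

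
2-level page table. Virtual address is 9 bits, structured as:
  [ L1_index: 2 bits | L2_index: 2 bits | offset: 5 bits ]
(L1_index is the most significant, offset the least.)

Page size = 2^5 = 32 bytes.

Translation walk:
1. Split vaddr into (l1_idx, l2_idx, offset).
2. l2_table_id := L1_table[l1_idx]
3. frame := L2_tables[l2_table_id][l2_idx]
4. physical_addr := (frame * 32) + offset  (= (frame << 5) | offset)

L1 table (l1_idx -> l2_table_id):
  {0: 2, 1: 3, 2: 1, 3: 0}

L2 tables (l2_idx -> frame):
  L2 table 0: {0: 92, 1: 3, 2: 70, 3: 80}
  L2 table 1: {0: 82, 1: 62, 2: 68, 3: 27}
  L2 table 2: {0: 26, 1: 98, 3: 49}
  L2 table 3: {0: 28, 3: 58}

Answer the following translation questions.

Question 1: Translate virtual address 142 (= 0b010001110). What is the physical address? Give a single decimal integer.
vaddr = 142 = 0b010001110
Split: l1_idx=1, l2_idx=0, offset=14
L1[1] = 3
L2[3][0] = 28
paddr = 28 * 32 + 14 = 910

Answer: 910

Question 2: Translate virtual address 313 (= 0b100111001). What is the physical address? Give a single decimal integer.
Answer: 2009

Derivation:
vaddr = 313 = 0b100111001
Split: l1_idx=2, l2_idx=1, offset=25
L1[2] = 1
L2[1][1] = 62
paddr = 62 * 32 + 25 = 2009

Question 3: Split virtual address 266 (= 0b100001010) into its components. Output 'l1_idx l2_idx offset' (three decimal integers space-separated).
vaddr = 266 = 0b100001010
  top 2 bits -> l1_idx = 2
  next 2 bits -> l2_idx = 0
  bottom 5 bits -> offset = 10

Answer: 2 0 10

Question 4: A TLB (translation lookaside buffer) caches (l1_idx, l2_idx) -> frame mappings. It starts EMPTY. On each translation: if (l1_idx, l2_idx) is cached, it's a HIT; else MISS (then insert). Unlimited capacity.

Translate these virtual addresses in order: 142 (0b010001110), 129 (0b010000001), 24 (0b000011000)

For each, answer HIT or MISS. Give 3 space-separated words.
vaddr=142: (1,0) not in TLB -> MISS, insert
vaddr=129: (1,0) in TLB -> HIT
vaddr=24: (0,0) not in TLB -> MISS, insert

Answer: MISS HIT MISS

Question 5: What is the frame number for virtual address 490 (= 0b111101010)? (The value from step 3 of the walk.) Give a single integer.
vaddr = 490: l1_idx=3, l2_idx=3
L1[3] = 0; L2[0][3] = 80

Answer: 80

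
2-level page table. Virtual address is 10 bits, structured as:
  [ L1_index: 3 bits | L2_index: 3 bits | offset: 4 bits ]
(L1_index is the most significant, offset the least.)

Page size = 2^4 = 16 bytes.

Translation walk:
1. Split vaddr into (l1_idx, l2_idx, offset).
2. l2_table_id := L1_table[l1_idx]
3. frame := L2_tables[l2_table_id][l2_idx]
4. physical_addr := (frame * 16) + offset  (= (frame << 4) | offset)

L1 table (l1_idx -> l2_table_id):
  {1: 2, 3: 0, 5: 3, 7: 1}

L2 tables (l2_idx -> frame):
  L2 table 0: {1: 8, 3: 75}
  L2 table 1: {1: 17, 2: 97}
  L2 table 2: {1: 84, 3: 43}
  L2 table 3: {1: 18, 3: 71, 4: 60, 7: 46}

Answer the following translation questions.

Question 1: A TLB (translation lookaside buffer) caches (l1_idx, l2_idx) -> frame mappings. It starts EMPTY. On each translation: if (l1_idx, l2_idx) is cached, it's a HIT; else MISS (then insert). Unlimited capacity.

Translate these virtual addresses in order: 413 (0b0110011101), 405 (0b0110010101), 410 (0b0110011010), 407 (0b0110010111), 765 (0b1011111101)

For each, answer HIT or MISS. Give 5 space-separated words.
vaddr=413: (3,1) not in TLB -> MISS, insert
vaddr=405: (3,1) in TLB -> HIT
vaddr=410: (3,1) in TLB -> HIT
vaddr=407: (3,1) in TLB -> HIT
vaddr=765: (5,7) not in TLB -> MISS, insert

Answer: MISS HIT HIT HIT MISS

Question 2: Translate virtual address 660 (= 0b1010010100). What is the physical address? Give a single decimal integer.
vaddr = 660 = 0b1010010100
Split: l1_idx=5, l2_idx=1, offset=4
L1[5] = 3
L2[3][1] = 18
paddr = 18 * 16 + 4 = 292

Answer: 292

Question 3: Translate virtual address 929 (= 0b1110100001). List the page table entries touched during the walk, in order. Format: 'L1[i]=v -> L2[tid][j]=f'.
vaddr = 929 = 0b1110100001
Split: l1_idx=7, l2_idx=2, offset=1

Answer: L1[7]=1 -> L2[1][2]=97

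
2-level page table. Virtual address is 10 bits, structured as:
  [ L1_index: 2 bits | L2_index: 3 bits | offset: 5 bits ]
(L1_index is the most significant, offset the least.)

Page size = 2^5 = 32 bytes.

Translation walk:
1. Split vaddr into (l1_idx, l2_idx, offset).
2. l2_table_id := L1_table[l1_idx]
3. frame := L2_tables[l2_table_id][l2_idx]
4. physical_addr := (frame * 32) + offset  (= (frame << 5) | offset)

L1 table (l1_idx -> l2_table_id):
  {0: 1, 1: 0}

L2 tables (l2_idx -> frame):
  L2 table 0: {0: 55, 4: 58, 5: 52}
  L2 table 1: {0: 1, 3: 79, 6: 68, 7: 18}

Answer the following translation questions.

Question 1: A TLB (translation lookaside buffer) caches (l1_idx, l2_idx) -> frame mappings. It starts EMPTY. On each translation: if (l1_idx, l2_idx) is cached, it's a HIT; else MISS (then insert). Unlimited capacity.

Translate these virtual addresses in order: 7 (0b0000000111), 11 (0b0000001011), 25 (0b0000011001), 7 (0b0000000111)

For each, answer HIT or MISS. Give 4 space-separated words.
Answer: MISS HIT HIT HIT

Derivation:
vaddr=7: (0,0) not in TLB -> MISS, insert
vaddr=11: (0,0) in TLB -> HIT
vaddr=25: (0,0) in TLB -> HIT
vaddr=7: (0,0) in TLB -> HIT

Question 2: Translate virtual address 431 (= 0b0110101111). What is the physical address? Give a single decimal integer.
vaddr = 431 = 0b0110101111
Split: l1_idx=1, l2_idx=5, offset=15
L1[1] = 0
L2[0][5] = 52
paddr = 52 * 32 + 15 = 1679

Answer: 1679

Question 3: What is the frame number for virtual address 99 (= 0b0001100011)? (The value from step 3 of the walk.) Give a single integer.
vaddr = 99: l1_idx=0, l2_idx=3
L1[0] = 1; L2[1][3] = 79

Answer: 79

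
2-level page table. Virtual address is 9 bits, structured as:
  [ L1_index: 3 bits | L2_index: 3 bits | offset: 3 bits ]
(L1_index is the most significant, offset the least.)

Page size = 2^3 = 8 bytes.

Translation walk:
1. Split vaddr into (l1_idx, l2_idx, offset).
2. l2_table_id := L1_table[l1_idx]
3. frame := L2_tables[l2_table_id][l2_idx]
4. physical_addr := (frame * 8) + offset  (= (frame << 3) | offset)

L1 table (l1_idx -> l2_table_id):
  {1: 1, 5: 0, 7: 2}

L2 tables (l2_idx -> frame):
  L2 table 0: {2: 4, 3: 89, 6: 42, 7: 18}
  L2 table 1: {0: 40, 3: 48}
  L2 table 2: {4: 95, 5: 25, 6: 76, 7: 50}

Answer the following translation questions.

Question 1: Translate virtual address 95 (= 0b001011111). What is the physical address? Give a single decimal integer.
vaddr = 95 = 0b001011111
Split: l1_idx=1, l2_idx=3, offset=7
L1[1] = 1
L2[1][3] = 48
paddr = 48 * 8 + 7 = 391

Answer: 391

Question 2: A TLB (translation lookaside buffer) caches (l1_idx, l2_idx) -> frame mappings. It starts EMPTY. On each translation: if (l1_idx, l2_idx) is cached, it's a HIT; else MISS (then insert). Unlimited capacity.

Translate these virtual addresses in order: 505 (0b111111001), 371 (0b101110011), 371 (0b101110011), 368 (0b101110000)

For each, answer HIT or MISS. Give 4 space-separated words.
vaddr=505: (7,7) not in TLB -> MISS, insert
vaddr=371: (5,6) not in TLB -> MISS, insert
vaddr=371: (5,6) in TLB -> HIT
vaddr=368: (5,6) in TLB -> HIT

Answer: MISS MISS HIT HIT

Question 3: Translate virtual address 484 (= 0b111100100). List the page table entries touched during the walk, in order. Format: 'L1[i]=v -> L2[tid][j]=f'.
vaddr = 484 = 0b111100100
Split: l1_idx=7, l2_idx=4, offset=4

Answer: L1[7]=2 -> L2[2][4]=95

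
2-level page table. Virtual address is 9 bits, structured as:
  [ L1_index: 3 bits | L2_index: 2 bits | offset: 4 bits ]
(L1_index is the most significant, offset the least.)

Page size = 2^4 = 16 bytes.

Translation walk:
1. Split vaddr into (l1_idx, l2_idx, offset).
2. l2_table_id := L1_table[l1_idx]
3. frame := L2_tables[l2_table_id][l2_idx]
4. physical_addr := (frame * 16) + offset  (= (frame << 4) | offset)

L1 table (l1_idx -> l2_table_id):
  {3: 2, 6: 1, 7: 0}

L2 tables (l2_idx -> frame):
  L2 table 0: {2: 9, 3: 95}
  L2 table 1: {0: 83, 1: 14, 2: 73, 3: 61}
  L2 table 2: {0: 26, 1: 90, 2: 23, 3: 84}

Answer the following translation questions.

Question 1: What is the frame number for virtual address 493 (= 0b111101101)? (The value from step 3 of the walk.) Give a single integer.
vaddr = 493: l1_idx=7, l2_idx=2
L1[7] = 0; L2[0][2] = 9

Answer: 9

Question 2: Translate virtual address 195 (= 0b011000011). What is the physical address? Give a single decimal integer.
Answer: 419

Derivation:
vaddr = 195 = 0b011000011
Split: l1_idx=3, l2_idx=0, offset=3
L1[3] = 2
L2[2][0] = 26
paddr = 26 * 16 + 3 = 419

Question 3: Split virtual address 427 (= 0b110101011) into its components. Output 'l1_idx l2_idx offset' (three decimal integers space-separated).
vaddr = 427 = 0b110101011
  top 3 bits -> l1_idx = 6
  next 2 bits -> l2_idx = 2
  bottom 4 bits -> offset = 11

Answer: 6 2 11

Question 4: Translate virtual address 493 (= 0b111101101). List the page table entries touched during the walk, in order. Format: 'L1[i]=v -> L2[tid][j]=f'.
vaddr = 493 = 0b111101101
Split: l1_idx=7, l2_idx=2, offset=13

Answer: L1[7]=0 -> L2[0][2]=9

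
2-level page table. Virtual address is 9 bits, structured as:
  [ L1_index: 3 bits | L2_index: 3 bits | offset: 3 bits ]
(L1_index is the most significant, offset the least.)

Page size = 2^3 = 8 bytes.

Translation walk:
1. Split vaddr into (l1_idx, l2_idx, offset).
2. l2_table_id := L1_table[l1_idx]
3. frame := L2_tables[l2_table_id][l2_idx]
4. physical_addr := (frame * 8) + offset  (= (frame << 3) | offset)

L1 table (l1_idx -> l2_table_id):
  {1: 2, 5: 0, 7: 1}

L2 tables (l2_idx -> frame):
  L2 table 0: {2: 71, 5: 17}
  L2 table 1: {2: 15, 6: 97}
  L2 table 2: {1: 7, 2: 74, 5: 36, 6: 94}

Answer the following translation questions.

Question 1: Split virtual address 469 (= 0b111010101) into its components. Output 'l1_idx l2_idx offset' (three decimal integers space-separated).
Answer: 7 2 5

Derivation:
vaddr = 469 = 0b111010101
  top 3 bits -> l1_idx = 7
  next 3 bits -> l2_idx = 2
  bottom 3 bits -> offset = 5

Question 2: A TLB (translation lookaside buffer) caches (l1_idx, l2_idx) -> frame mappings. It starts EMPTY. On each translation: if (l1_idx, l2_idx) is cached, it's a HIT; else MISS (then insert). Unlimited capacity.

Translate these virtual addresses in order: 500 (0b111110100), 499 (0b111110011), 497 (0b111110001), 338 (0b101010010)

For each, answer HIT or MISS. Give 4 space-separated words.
Answer: MISS HIT HIT MISS

Derivation:
vaddr=500: (7,6) not in TLB -> MISS, insert
vaddr=499: (7,6) in TLB -> HIT
vaddr=497: (7,6) in TLB -> HIT
vaddr=338: (5,2) not in TLB -> MISS, insert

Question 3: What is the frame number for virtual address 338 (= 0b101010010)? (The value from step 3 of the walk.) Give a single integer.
Answer: 71

Derivation:
vaddr = 338: l1_idx=5, l2_idx=2
L1[5] = 0; L2[0][2] = 71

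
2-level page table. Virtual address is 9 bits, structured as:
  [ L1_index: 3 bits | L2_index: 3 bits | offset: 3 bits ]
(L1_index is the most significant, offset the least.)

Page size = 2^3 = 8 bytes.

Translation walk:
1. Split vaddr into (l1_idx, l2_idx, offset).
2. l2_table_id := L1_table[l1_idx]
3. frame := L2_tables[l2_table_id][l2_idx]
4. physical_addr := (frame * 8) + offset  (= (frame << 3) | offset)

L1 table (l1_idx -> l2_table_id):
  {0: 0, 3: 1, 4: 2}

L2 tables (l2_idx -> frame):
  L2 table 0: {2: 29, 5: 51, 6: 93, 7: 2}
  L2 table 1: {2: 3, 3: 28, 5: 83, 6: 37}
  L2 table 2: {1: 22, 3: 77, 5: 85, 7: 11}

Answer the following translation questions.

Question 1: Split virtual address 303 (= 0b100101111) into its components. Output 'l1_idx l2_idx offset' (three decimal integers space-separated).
vaddr = 303 = 0b100101111
  top 3 bits -> l1_idx = 4
  next 3 bits -> l2_idx = 5
  bottom 3 bits -> offset = 7

Answer: 4 5 7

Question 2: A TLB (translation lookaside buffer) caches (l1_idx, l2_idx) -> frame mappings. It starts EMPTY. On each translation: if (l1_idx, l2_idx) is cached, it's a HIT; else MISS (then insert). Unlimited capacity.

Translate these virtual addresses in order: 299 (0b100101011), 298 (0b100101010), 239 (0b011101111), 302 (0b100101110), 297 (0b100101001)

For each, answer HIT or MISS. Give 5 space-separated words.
Answer: MISS HIT MISS HIT HIT

Derivation:
vaddr=299: (4,5) not in TLB -> MISS, insert
vaddr=298: (4,5) in TLB -> HIT
vaddr=239: (3,5) not in TLB -> MISS, insert
vaddr=302: (4,5) in TLB -> HIT
vaddr=297: (4,5) in TLB -> HIT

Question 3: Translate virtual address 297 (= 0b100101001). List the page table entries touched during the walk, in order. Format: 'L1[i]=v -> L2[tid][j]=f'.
Answer: L1[4]=2 -> L2[2][5]=85

Derivation:
vaddr = 297 = 0b100101001
Split: l1_idx=4, l2_idx=5, offset=1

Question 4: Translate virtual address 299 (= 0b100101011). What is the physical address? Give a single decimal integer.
Answer: 683

Derivation:
vaddr = 299 = 0b100101011
Split: l1_idx=4, l2_idx=5, offset=3
L1[4] = 2
L2[2][5] = 85
paddr = 85 * 8 + 3 = 683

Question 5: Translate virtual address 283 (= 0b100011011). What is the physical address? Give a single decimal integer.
vaddr = 283 = 0b100011011
Split: l1_idx=4, l2_idx=3, offset=3
L1[4] = 2
L2[2][3] = 77
paddr = 77 * 8 + 3 = 619

Answer: 619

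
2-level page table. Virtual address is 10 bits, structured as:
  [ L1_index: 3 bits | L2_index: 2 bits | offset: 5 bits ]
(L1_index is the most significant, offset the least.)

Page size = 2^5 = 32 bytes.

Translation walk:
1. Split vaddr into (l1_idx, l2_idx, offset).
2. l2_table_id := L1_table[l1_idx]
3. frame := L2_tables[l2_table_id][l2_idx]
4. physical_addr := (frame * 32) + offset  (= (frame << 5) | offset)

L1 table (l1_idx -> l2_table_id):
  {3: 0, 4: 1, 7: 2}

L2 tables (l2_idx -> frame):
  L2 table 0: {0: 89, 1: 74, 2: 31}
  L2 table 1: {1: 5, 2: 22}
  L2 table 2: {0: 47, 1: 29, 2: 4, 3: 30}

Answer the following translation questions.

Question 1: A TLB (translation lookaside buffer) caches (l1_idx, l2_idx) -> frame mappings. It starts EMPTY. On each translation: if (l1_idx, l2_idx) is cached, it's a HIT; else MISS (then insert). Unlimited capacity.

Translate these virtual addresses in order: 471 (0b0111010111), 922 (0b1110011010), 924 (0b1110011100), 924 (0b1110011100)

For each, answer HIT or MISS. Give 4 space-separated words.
Answer: MISS MISS HIT HIT

Derivation:
vaddr=471: (3,2) not in TLB -> MISS, insert
vaddr=922: (7,0) not in TLB -> MISS, insert
vaddr=924: (7,0) in TLB -> HIT
vaddr=924: (7,0) in TLB -> HIT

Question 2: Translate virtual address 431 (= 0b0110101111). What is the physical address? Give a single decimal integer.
vaddr = 431 = 0b0110101111
Split: l1_idx=3, l2_idx=1, offset=15
L1[3] = 0
L2[0][1] = 74
paddr = 74 * 32 + 15 = 2383

Answer: 2383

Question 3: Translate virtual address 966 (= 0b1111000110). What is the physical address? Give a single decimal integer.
Answer: 134

Derivation:
vaddr = 966 = 0b1111000110
Split: l1_idx=7, l2_idx=2, offset=6
L1[7] = 2
L2[2][2] = 4
paddr = 4 * 32 + 6 = 134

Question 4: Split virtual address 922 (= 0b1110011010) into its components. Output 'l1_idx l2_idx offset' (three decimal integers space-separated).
vaddr = 922 = 0b1110011010
  top 3 bits -> l1_idx = 7
  next 2 bits -> l2_idx = 0
  bottom 5 bits -> offset = 26

Answer: 7 0 26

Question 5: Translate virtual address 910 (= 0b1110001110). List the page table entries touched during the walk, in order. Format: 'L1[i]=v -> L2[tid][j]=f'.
Answer: L1[7]=2 -> L2[2][0]=47

Derivation:
vaddr = 910 = 0b1110001110
Split: l1_idx=7, l2_idx=0, offset=14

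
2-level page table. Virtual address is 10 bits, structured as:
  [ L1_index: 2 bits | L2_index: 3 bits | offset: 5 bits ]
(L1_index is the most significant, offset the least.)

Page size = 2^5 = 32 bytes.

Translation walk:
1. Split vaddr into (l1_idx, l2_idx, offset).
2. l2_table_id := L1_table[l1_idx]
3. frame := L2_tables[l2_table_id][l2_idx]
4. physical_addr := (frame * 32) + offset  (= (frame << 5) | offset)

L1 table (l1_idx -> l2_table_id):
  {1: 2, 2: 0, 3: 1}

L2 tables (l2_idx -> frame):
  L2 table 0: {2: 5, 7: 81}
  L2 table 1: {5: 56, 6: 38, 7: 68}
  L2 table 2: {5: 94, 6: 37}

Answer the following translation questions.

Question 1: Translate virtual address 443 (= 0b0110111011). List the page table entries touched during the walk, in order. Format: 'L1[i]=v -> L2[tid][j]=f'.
Answer: L1[1]=2 -> L2[2][5]=94

Derivation:
vaddr = 443 = 0b0110111011
Split: l1_idx=1, l2_idx=5, offset=27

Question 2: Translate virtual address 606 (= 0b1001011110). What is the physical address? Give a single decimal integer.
Answer: 190

Derivation:
vaddr = 606 = 0b1001011110
Split: l1_idx=2, l2_idx=2, offset=30
L1[2] = 0
L2[0][2] = 5
paddr = 5 * 32 + 30 = 190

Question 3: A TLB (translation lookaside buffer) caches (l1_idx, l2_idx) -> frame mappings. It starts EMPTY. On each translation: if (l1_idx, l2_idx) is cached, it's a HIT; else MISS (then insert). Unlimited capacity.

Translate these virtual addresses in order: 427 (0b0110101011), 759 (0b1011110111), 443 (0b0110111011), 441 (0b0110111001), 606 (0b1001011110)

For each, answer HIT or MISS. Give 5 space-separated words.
vaddr=427: (1,5) not in TLB -> MISS, insert
vaddr=759: (2,7) not in TLB -> MISS, insert
vaddr=443: (1,5) in TLB -> HIT
vaddr=441: (1,5) in TLB -> HIT
vaddr=606: (2,2) not in TLB -> MISS, insert

Answer: MISS MISS HIT HIT MISS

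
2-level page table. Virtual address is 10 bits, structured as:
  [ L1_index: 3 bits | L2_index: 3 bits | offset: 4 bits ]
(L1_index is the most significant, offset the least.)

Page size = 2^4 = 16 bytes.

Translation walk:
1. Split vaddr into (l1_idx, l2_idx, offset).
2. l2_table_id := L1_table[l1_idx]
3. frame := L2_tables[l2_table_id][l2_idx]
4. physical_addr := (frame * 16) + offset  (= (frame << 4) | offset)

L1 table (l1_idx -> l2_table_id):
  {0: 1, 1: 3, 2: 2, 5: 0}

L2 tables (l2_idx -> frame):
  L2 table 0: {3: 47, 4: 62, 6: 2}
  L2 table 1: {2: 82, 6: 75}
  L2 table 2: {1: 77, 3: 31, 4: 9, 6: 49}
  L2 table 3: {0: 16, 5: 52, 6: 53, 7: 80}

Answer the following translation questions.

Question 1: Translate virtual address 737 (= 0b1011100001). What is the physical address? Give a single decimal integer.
Answer: 33

Derivation:
vaddr = 737 = 0b1011100001
Split: l1_idx=5, l2_idx=6, offset=1
L1[5] = 0
L2[0][6] = 2
paddr = 2 * 16 + 1 = 33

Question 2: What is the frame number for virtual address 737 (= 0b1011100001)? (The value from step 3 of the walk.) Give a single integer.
Answer: 2

Derivation:
vaddr = 737: l1_idx=5, l2_idx=6
L1[5] = 0; L2[0][6] = 2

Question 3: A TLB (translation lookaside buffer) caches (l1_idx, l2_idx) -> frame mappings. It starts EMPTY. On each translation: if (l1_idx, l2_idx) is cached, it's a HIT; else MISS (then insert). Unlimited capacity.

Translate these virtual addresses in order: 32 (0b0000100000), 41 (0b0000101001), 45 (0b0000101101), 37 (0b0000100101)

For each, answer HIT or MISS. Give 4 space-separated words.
vaddr=32: (0,2) not in TLB -> MISS, insert
vaddr=41: (0,2) in TLB -> HIT
vaddr=45: (0,2) in TLB -> HIT
vaddr=37: (0,2) in TLB -> HIT

Answer: MISS HIT HIT HIT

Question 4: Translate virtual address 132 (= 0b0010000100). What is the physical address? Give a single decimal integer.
Answer: 260

Derivation:
vaddr = 132 = 0b0010000100
Split: l1_idx=1, l2_idx=0, offset=4
L1[1] = 3
L2[3][0] = 16
paddr = 16 * 16 + 4 = 260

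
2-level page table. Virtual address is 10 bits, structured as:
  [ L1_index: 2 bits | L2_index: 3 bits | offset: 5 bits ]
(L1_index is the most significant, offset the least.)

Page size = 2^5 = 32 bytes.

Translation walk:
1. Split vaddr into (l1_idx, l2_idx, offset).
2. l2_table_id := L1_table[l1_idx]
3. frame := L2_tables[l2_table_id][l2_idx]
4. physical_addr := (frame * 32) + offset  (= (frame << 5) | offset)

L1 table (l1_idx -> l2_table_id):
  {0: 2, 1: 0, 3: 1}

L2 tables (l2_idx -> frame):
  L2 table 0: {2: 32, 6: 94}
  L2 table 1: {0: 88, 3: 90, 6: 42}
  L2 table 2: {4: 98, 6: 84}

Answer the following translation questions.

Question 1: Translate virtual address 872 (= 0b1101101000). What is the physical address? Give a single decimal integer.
Answer: 2888

Derivation:
vaddr = 872 = 0b1101101000
Split: l1_idx=3, l2_idx=3, offset=8
L1[3] = 1
L2[1][3] = 90
paddr = 90 * 32 + 8 = 2888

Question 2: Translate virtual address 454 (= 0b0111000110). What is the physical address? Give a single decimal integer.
vaddr = 454 = 0b0111000110
Split: l1_idx=1, l2_idx=6, offset=6
L1[1] = 0
L2[0][6] = 94
paddr = 94 * 32 + 6 = 3014

Answer: 3014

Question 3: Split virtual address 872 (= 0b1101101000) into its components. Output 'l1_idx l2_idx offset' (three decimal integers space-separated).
vaddr = 872 = 0b1101101000
  top 2 bits -> l1_idx = 3
  next 3 bits -> l2_idx = 3
  bottom 5 bits -> offset = 8

Answer: 3 3 8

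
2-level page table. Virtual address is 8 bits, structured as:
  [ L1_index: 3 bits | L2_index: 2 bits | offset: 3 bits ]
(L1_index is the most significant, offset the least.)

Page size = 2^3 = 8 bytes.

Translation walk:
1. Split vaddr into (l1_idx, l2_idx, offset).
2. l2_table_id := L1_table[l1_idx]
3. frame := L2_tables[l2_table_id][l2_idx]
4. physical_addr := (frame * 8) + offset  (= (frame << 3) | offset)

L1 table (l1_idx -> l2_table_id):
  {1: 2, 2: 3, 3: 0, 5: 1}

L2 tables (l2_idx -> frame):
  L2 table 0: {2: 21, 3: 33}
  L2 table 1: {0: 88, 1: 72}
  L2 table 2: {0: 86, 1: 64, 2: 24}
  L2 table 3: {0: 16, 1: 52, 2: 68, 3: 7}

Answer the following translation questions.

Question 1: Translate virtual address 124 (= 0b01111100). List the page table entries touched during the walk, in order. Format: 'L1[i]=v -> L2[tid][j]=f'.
vaddr = 124 = 0b01111100
Split: l1_idx=3, l2_idx=3, offset=4

Answer: L1[3]=0 -> L2[0][3]=33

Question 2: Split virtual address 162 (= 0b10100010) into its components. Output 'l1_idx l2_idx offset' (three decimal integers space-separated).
Answer: 5 0 2

Derivation:
vaddr = 162 = 0b10100010
  top 3 bits -> l1_idx = 5
  next 2 bits -> l2_idx = 0
  bottom 3 bits -> offset = 2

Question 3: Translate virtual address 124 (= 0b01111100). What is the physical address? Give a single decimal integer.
Answer: 268

Derivation:
vaddr = 124 = 0b01111100
Split: l1_idx=3, l2_idx=3, offset=4
L1[3] = 0
L2[0][3] = 33
paddr = 33 * 8 + 4 = 268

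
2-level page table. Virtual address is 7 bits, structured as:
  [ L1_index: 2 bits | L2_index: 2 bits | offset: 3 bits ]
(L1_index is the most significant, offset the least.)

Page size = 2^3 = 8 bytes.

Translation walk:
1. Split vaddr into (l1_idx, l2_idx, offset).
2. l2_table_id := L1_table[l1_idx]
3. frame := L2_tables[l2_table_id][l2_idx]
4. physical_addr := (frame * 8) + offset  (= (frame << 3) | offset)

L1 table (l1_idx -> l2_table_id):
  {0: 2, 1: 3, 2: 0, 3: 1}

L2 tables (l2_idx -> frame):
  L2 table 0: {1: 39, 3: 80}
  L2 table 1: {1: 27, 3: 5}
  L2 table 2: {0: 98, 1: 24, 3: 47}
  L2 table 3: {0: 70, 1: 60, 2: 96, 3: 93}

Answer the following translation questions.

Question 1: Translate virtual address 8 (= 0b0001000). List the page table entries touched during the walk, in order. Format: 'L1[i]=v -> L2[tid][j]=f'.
vaddr = 8 = 0b0001000
Split: l1_idx=0, l2_idx=1, offset=0

Answer: L1[0]=2 -> L2[2][1]=24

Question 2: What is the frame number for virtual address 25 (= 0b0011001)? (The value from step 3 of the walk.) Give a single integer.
vaddr = 25: l1_idx=0, l2_idx=3
L1[0] = 2; L2[2][3] = 47

Answer: 47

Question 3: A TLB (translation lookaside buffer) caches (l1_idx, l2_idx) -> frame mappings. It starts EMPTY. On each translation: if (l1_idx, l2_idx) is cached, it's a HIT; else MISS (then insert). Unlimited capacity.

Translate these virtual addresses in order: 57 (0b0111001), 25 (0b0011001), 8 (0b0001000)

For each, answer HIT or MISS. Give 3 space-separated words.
vaddr=57: (1,3) not in TLB -> MISS, insert
vaddr=25: (0,3) not in TLB -> MISS, insert
vaddr=8: (0,1) not in TLB -> MISS, insert

Answer: MISS MISS MISS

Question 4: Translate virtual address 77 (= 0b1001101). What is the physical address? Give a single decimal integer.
vaddr = 77 = 0b1001101
Split: l1_idx=2, l2_idx=1, offset=5
L1[2] = 0
L2[0][1] = 39
paddr = 39 * 8 + 5 = 317

Answer: 317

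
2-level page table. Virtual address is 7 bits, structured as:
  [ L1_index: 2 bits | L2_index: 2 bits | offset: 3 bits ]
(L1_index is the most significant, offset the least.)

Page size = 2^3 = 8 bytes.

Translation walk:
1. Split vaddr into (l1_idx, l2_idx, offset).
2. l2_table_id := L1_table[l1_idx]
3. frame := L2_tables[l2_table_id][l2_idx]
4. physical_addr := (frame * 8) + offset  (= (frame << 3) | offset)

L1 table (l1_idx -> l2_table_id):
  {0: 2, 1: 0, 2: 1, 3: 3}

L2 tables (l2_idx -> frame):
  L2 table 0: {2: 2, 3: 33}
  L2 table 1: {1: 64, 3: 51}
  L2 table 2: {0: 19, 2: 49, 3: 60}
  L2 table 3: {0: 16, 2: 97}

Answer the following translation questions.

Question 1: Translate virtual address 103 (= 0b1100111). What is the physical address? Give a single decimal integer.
vaddr = 103 = 0b1100111
Split: l1_idx=3, l2_idx=0, offset=7
L1[3] = 3
L2[3][0] = 16
paddr = 16 * 8 + 7 = 135

Answer: 135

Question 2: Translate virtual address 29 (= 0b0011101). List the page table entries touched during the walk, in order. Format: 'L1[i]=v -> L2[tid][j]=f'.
vaddr = 29 = 0b0011101
Split: l1_idx=0, l2_idx=3, offset=5

Answer: L1[0]=2 -> L2[2][3]=60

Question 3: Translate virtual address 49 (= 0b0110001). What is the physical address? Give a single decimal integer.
vaddr = 49 = 0b0110001
Split: l1_idx=1, l2_idx=2, offset=1
L1[1] = 0
L2[0][2] = 2
paddr = 2 * 8 + 1 = 17

Answer: 17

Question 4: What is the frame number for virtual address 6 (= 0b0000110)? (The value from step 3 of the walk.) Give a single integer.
vaddr = 6: l1_idx=0, l2_idx=0
L1[0] = 2; L2[2][0] = 19

Answer: 19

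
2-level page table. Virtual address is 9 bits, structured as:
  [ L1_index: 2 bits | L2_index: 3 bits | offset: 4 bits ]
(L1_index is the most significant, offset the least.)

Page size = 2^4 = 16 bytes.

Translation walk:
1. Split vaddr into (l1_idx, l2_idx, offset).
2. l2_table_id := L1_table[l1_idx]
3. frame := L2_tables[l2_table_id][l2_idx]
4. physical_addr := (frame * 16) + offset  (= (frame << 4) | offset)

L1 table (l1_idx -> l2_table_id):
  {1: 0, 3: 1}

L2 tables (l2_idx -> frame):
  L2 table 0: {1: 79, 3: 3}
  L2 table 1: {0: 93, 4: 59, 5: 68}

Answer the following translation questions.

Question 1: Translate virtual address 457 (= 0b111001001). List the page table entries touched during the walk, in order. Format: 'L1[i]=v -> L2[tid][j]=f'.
Answer: L1[3]=1 -> L2[1][4]=59

Derivation:
vaddr = 457 = 0b111001001
Split: l1_idx=3, l2_idx=4, offset=9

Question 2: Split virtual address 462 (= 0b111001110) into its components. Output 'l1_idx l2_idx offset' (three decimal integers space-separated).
Answer: 3 4 14

Derivation:
vaddr = 462 = 0b111001110
  top 2 bits -> l1_idx = 3
  next 3 bits -> l2_idx = 4
  bottom 4 bits -> offset = 14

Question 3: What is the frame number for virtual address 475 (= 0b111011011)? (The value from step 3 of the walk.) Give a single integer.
Answer: 68

Derivation:
vaddr = 475: l1_idx=3, l2_idx=5
L1[3] = 1; L2[1][5] = 68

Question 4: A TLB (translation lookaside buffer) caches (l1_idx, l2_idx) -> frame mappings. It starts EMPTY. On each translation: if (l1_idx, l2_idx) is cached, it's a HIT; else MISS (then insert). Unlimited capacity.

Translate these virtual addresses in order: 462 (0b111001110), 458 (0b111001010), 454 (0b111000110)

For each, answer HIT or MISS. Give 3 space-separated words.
Answer: MISS HIT HIT

Derivation:
vaddr=462: (3,4) not in TLB -> MISS, insert
vaddr=458: (3,4) in TLB -> HIT
vaddr=454: (3,4) in TLB -> HIT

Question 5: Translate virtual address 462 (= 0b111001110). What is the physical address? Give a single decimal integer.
Answer: 958

Derivation:
vaddr = 462 = 0b111001110
Split: l1_idx=3, l2_idx=4, offset=14
L1[3] = 1
L2[1][4] = 59
paddr = 59 * 16 + 14 = 958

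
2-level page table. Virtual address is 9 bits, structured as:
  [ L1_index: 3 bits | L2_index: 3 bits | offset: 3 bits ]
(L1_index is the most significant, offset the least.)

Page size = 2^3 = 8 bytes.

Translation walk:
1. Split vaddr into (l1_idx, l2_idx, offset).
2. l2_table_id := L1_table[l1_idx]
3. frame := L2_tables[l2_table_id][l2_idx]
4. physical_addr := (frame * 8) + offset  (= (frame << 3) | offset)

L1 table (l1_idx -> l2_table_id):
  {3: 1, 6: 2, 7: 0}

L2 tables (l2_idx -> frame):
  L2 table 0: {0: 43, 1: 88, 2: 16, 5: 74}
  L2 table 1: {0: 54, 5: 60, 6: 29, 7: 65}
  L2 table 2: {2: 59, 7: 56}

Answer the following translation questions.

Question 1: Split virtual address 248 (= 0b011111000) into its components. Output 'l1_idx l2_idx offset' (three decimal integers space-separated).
vaddr = 248 = 0b011111000
  top 3 bits -> l1_idx = 3
  next 3 bits -> l2_idx = 7
  bottom 3 bits -> offset = 0

Answer: 3 7 0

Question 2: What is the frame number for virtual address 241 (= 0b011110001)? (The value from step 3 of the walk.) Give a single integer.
vaddr = 241: l1_idx=3, l2_idx=6
L1[3] = 1; L2[1][6] = 29

Answer: 29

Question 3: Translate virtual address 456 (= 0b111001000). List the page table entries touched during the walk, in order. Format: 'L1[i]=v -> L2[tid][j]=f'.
Answer: L1[7]=0 -> L2[0][1]=88

Derivation:
vaddr = 456 = 0b111001000
Split: l1_idx=7, l2_idx=1, offset=0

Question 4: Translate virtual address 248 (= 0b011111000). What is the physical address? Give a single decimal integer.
Answer: 520

Derivation:
vaddr = 248 = 0b011111000
Split: l1_idx=3, l2_idx=7, offset=0
L1[3] = 1
L2[1][7] = 65
paddr = 65 * 8 + 0 = 520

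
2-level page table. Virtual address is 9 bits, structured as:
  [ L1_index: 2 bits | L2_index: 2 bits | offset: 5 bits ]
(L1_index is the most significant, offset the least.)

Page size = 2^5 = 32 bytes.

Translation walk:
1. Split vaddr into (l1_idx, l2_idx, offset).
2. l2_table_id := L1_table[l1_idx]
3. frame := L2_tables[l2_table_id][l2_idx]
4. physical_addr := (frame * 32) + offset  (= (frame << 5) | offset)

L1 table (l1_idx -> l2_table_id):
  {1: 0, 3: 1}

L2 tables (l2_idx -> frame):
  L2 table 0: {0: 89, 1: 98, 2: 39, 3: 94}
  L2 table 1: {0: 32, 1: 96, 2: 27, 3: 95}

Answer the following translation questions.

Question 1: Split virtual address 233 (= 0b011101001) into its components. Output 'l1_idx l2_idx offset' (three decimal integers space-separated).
Answer: 1 3 9

Derivation:
vaddr = 233 = 0b011101001
  top 2 bits -> l1_idx = 1
  next 2 bits -> l2_idx = 3
  bottom 5 bits -> offset = 9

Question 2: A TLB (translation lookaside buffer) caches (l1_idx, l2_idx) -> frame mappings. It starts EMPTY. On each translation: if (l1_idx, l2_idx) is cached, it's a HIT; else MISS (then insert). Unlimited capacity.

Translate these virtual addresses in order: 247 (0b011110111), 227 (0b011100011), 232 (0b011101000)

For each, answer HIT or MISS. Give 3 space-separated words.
Answer: MISS HIT HIT

Derivation:
vaddr=247: (1,3) not in TLB -> MISS, insert
vaddr=227: (1,3) in TLB -> HIT
vaddr=232: (1,3) in TLB -> HIT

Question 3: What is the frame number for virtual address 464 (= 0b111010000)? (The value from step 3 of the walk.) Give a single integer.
Answer: 27

Derivation:
vaddr = 464: l1_idx=3, l2_idx=2
L1[3] = 1; L2[1][2] = 27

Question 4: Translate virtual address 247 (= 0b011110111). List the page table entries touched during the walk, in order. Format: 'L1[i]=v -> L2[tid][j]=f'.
Answer: L1[1]=0 -> L2[0][3]=94

Derivation:
vaddr = 247 = 0b011110111
Split: l1_idx=1, l2_idx=3, offset=23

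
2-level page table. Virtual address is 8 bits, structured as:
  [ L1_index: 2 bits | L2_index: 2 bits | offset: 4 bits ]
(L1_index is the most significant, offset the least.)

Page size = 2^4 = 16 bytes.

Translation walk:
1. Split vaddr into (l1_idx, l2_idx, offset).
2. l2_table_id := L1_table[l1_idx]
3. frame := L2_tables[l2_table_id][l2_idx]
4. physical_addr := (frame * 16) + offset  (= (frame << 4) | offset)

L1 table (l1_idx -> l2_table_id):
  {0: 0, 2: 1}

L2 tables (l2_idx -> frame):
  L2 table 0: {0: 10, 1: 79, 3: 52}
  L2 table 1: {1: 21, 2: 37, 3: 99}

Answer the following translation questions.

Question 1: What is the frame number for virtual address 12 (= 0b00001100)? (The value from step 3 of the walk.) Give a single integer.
Answer: 10

Derivation:
vaddr = 12: l1_idx=0, l2_idx=0
L1[0] = 0; L2[0][0] = 10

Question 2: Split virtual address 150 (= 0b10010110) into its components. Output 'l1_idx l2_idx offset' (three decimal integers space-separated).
Answer: 2 1 6

Derivation:
vaddr = 150 = 0b10010110
  top 2 bits -> l1_idx = 2
  next 2 bits -> l2_idx = 1
  bottom 4 bits -> offset = 6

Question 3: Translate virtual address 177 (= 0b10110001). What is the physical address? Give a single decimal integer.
vaddr = 177 = 0b10110001
Split: l1_idx=2, l2_idx=3, offset=1
L1[2] = 1
L2[1][3] = 99
paddr = 99 * 16 + 1 = 1585

Answer: 1585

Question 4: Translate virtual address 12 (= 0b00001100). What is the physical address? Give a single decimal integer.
Answer: 172

Derivation:
vaddr = 12 = 0b00001100
Split: l1_idx=0, l2_idx=0, offset=12
L1[0] = 0
L2[0][0] = 10
paddr = 10 * 16 + 12 = 172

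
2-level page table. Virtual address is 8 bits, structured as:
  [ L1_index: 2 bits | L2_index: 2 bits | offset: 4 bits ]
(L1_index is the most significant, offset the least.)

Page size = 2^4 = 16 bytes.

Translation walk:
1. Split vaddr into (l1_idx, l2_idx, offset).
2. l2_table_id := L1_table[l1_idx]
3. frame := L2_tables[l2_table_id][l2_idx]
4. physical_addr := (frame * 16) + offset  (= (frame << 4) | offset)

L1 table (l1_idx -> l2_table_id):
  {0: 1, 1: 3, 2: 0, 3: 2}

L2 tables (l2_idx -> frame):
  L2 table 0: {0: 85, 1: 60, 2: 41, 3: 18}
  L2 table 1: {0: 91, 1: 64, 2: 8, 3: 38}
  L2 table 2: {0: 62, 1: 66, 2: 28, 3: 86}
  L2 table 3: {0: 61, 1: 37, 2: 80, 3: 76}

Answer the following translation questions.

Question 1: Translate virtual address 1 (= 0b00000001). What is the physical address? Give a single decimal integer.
Answer: 1457

Derivation:
vaddr = 1 = 0b00000001
Split: l1_idx=0, l2_idx=0, offset=1
L1[0] = 1
L2[1][0] = 91
paddr = 91 * 16 + 1 = 1457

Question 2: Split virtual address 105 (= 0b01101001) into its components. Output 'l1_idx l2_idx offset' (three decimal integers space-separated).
vaddr = 105 = 0b01101001
  top 2 bits -> l1_idx = 1
  next 2 bits -> l2_idx = 2
  bottom 4 bits -> offset = 9

Answer: 1 2 9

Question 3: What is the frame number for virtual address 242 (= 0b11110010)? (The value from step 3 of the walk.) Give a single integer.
vaddr = 242: l1_idx=3, l2_idx=3
L1[3] = 2; L2[2][3] = 86

Answer: 86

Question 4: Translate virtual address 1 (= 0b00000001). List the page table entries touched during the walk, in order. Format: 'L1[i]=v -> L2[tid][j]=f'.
Answer: L1[0]=1 -> L2[1][0]=91

Derivation:
vaddr = 1 = 0b00000001
Split: l1_idx=0, l2_idx=0, offset=1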